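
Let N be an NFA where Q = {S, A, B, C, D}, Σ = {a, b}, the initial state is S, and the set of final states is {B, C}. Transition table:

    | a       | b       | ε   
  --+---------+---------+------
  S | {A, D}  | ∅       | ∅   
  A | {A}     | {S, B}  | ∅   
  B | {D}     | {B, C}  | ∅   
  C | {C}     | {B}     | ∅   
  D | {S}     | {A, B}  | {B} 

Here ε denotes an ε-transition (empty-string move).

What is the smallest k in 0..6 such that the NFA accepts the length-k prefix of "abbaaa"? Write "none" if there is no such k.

Start in {S}.
Read 'a': S→{A, D}; union {A, D}; ε-closure = {A, B, D}.
None of the earlier sets intersect F, but {A, B, D} does.

1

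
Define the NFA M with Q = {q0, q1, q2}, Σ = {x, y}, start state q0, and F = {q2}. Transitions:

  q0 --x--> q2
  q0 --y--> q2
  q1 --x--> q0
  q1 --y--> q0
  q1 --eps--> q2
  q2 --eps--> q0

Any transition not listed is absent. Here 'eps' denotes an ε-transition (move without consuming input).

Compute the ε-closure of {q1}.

{q0, q1, q2}

Begin with {q1}.
ε-move q1 → q2; add q2.
ε-move q2 → q0; add q0.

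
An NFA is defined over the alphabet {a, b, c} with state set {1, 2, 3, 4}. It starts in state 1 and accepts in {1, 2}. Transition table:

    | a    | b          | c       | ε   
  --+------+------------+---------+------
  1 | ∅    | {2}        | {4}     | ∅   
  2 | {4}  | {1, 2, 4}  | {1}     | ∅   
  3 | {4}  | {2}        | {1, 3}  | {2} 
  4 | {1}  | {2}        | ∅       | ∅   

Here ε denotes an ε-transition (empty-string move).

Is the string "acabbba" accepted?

No

Start in {1}.
Read 'a': 1→∅; now ∅.
The set is empty and remains empty for the remaining 6 symbols.
The final set ∅ contains no accepting state.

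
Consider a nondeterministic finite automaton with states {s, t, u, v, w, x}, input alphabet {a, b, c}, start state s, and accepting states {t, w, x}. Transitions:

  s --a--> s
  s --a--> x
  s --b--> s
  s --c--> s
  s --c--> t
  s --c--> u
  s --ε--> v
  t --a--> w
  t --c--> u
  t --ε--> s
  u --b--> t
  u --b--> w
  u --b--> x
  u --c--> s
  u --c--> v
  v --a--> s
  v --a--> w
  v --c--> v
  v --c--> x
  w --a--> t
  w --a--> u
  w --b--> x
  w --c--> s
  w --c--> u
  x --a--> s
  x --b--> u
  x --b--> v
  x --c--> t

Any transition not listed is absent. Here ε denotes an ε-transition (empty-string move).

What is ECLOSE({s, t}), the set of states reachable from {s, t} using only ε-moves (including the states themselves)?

{s, t, v}

Begin with {s, t}.
ε-move s → v; add v.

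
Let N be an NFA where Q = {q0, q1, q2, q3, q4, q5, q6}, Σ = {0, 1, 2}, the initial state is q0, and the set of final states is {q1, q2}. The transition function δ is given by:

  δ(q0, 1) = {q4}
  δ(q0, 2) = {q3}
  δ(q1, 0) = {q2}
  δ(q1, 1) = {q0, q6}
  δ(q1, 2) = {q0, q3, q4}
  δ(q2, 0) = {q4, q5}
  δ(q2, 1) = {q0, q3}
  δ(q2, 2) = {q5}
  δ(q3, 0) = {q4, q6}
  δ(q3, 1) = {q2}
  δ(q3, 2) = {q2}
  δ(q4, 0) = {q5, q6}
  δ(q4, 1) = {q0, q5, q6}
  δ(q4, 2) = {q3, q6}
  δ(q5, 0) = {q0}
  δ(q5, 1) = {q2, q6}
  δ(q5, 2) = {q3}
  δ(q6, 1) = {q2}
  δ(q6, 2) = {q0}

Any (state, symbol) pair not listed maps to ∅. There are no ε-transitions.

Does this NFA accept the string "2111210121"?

Start in {q0}.
Read '2': {q0} → {q3}.
Read '1': {q3} → {q2}.
Read '1': {q2} → {q0, q3}.
Read '1': {q0, q3} → {q2, q4}.
Read '2': {q2, q4} → {q3, q5, q6}.
Read '1': {q3, q5, q6} → {q2, q6}.
Read '0': {q2, q6} → {q4, q5}.
Read '1': {q4, q5} → {q0, q2, q5, q6}.
Read '2': {q0, q2, q5, q6} → {q0, q3, q5}.
Read '1': {q0, q3, q5} → {q2, q4, q6}.
The final set {q2, q4, q6} contains the accepting state q2.

Yes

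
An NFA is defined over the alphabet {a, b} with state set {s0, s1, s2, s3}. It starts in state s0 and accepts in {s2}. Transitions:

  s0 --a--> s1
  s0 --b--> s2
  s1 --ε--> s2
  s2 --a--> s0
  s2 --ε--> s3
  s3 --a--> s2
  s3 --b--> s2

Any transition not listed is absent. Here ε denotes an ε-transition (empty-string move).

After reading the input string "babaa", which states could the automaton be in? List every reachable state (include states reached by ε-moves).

{s0, s1, s2, s3}

Start in {s0}.
Read 'b': {s0} → {s2, s3}.
Read 'a': {s2, s3} → {s0, s2, s3}.
Read 'b': {s0, s2, s3} → {s2, s3}.
Read 'a': {s2, s3} → {s0, s2, s3}.
Read 'a': {s0, s2, s3} → {s0, s1, s2, s3}.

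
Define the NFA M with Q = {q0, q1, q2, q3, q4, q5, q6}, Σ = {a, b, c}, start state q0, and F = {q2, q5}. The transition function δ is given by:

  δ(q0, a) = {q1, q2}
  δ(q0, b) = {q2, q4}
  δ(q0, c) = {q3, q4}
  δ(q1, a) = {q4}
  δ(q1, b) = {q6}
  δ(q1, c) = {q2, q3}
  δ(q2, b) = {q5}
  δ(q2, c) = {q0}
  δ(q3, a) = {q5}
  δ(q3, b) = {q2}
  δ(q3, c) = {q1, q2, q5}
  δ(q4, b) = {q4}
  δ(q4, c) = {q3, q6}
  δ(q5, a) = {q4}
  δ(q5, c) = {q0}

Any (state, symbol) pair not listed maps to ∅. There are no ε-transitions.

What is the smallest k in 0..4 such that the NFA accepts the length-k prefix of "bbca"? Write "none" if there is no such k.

1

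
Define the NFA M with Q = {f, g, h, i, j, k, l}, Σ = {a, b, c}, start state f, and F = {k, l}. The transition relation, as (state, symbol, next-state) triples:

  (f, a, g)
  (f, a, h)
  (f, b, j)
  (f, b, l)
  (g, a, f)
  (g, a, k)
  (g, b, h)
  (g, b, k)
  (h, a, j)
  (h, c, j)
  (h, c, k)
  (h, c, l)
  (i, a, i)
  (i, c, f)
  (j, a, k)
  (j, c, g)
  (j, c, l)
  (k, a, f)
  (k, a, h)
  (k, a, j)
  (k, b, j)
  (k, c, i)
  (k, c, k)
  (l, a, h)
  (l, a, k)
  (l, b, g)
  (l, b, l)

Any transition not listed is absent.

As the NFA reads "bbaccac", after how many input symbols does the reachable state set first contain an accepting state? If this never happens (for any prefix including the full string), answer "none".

Start in {f}.
Read 'b': {f} → {j, l}.
None of the earlier sets intersect F, but {j, l} does.

1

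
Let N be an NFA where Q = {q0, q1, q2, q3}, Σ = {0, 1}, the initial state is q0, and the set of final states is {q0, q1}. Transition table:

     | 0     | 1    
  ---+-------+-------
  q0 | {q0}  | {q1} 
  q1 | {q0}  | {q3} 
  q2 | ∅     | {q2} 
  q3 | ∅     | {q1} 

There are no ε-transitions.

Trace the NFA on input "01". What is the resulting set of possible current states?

Start in {q0}.
Read '0': q0→{q0}; now {q0}.
Read '1': q0→{q1}; now {q1}.

{q1}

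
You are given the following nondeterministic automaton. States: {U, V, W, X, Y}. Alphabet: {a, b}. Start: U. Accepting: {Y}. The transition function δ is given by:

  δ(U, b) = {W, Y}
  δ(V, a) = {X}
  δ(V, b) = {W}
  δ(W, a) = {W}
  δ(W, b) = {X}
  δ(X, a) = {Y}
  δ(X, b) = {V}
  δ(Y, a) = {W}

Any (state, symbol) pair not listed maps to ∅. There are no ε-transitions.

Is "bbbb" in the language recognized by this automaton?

Start in {U}.
Read 'b': U→{W, Y}; now {W, Y}.
Read 'b': W→{X}, Y→∅; now {X}.
Read 'b': X→{V}; now {V}.
Read 'b': V→{W}; now {W}.
The final set {W} contains no accepting state.

No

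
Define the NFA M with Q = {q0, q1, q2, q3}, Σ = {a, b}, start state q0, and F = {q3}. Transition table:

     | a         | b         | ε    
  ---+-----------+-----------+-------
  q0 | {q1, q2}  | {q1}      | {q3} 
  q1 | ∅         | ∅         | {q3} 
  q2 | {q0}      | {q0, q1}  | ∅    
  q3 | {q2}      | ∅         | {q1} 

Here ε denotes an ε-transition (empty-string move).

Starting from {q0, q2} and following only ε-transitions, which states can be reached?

{q0, q1, q2, q3}

Begin with {q0, q2}.
ε-move q0 → q3; add q3.
ε-move q3 → q1; add q1.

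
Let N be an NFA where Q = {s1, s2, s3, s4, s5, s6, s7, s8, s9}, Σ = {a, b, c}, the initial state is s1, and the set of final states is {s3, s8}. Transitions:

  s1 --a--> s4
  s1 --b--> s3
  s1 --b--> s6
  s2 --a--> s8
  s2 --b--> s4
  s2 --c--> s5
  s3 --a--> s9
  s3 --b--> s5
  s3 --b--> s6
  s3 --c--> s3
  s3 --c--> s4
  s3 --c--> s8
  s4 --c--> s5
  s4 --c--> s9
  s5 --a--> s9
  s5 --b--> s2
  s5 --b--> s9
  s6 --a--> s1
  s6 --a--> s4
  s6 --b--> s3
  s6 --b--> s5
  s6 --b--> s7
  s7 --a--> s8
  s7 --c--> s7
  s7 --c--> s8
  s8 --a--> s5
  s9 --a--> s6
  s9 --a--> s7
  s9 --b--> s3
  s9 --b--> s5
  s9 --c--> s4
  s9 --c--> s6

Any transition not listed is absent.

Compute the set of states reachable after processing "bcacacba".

{s6, s7, s8, s9}

Start in {s1}.
Read 'b': s1→{s3, s6}; now {s3, s6}.
Read 'c': s3→{s3, s4, s8}, s6→∅; now {s3, s4, s8}.
Read 'a': s3→{s9}, s4→∅, s8→{s5}; now {s5, s9}.
Read 'c': s5→∅, s9→{s4, s6}; now {s4, s6}.
Read 'a': s4→∅, s6→{s1, s4}; now {s1, s4}.
Read 'c': s1→∅, s4→{s5, s9}; now {s5, s9}.
Read 'b': s5→{s2, s9}, s9→{s3, s5}; now {s2, s3, s5, s9}.
Read 'a': s2→{s8}, s3→{s9}, s5→{s9}, s9→{s6, s7}; now {s6, s7, s8, s9}.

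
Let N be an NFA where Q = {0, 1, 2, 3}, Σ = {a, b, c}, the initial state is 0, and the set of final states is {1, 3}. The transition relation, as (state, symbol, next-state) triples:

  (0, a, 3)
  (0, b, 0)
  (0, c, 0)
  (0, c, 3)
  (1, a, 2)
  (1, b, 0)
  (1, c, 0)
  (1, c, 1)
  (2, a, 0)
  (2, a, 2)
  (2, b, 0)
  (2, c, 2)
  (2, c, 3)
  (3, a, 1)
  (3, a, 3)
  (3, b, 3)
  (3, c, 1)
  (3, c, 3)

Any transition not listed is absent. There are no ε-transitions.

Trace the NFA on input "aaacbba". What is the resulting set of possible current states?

{1, 3}

Start in {0}.
Read 'a': {0} → {3}.
Read 'a': {3} → {1, 3}.
Read 'a': {1, 3} → {1, 2, 3}.
Read 'c': {1, 2, 3} → {0, 1, 2, 3}.
Read 'b': {0, 1, 2, 3} → {0, 3}.
Read 'b': {0, 3} → {0, 3}.
Read 'a': {0, 3} → {1, 3}.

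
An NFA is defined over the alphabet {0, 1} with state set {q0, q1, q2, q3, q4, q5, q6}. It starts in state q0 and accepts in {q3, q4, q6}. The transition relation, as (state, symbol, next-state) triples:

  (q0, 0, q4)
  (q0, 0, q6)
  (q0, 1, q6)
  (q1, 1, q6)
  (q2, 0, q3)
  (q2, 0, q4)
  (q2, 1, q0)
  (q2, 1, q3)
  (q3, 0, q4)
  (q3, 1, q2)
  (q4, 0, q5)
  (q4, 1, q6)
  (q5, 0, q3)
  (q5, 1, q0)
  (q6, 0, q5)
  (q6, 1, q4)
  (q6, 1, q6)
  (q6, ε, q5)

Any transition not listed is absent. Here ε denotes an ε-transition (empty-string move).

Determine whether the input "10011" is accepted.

Yes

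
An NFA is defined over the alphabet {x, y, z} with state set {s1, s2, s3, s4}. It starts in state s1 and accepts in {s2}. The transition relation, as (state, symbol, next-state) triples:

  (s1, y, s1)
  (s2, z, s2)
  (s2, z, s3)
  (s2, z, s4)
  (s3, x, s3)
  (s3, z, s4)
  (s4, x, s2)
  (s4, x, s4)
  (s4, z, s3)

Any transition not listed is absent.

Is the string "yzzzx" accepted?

Start in {s1}.
Read 'y': {s1} → {s1}.
Read 'z': {s1} → ∅.
The set is empty and remains empty for the remaining 3 symbols.
The final set ∅ contains no accepting state.

No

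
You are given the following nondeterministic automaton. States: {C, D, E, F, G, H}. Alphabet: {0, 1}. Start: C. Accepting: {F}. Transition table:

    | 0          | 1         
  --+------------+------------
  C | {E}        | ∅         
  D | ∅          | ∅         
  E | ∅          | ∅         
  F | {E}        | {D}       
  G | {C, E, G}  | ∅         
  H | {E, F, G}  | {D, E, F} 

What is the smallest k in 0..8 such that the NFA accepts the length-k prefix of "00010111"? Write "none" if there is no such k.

none

Start in {C}.
Read '0': {C} → {E}.
Read '0': {E} → ∅.
The set is empty and remains empty for the remaining 6 symbols.
No reachable set along the way intersects F.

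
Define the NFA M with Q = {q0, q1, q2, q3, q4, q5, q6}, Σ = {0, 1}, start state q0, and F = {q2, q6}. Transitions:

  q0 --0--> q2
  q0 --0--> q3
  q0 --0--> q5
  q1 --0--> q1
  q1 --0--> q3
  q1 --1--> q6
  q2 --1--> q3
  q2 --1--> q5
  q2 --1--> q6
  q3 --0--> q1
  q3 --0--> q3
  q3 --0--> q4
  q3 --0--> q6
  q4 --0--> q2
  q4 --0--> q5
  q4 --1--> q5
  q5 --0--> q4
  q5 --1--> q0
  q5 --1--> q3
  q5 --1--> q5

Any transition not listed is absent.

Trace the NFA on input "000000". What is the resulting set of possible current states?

{q1, q2, q3, q4, q5, q6}

Start in {q0}.
Read '0': q0→{q2, q3, q5}; now {q2, q3, q5}.
Read '0': q2→∅, q3→{q1, q3, q4, q6}, q5→{q4}; now {q1, q3, q4, q6}.
Read '0': q1→{q1, q3}, q3→{q1, q3, q4, q6}, q4→{q2, q5}, q6→∅; now {q1, q2, q3, q4, q5, q6}.
Read '0': q1→{q1, q3}, q2→∅, q3→{q1, q3, q4, q6}, q4→{q2, q5}, q5→{q4}, q6→∅; now {q1, q2, q3, q4, q5, q6}.
Read '0': q1→{q1, q3}, q2→∅, q3→{q1, q3, q4, q6}, q4→{q2, q5}, q5→{q4}, q6→∅; now {q1, q2, q3, q4, q5, q6}.
Read '0': q1→{q1, q3}, q2→∅, q3→{q1, q3, q4, q6}, q4→{q2, q5}, q5→{q4}, q6→∅; now {q1, q2, q3, q4, q5, q6}.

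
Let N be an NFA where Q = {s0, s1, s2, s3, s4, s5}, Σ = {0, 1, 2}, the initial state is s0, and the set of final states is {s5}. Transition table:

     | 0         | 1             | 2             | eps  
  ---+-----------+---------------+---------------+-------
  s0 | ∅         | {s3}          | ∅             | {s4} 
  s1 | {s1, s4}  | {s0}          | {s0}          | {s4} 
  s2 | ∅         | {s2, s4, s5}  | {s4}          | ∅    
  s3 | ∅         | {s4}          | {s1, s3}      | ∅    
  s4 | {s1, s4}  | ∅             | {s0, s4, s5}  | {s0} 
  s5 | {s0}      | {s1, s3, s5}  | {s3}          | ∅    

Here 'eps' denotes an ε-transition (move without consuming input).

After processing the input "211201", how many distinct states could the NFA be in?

3

Start: ε-closure({s0}) = {s0, s4}.
Read '2': {s0, s4} → {s0, s4, s5}.
Read '1': {s0, s4, s5} → {s0, s1, s3, s4, s5}.
Read '1': {s0, s1, s3, s4, s5} → {s0, s1, s3, s4, s5}.
Read '2': {s0, s1, s3, s4, s5} → {s0, s1, s3, s4, s5}.
Read '0': {s0, s1, s3, s4, s5} → {s0, s1, s4}.
Read '1': {s0, s1, s4} → {s0, s3, s4}.
That set has 3 states.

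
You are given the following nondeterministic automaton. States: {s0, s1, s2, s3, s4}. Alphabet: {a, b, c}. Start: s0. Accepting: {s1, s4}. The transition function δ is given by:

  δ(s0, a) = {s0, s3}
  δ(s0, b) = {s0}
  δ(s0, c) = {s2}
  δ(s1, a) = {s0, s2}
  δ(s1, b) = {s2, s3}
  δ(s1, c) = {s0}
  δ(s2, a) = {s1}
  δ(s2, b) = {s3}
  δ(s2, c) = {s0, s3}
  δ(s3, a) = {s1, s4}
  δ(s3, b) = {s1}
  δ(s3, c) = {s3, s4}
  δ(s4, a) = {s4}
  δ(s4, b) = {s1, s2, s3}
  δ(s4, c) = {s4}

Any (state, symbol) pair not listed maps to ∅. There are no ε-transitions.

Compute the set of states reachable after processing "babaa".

Start in {s0}.
Read 'b': s0→{s0}; now {s0}.
Read 'a': s0→{s0, s3}; now {s0, s3}.
Read 'b': s0→{s0}, s3→{s1}; now {s0, s1}.
Read 'a': s0→{s0, s3}, s1→{s0, s2}; now {s0, s2, s3}.
Read 'a': s0→{s0, s3}, s2→{s1}, s3→{s1, s4}; now {s0, s1, s3, s4}.

{s0, s1, s3, s4}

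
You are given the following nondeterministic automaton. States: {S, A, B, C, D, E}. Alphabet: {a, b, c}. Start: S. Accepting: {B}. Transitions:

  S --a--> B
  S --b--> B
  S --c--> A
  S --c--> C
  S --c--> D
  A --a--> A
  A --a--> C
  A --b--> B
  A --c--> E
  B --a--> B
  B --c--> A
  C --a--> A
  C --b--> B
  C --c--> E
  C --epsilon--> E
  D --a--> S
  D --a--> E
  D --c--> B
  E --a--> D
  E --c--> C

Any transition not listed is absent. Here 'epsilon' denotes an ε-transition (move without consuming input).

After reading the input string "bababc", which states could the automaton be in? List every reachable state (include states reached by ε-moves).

∅

Start in {S}.
Read 'b': {S} → {B}.
Read 'a': {B} → {B}.
Read 'b': {B} → ∅.
The set is empty and remains empty for the remaining 3 symbols.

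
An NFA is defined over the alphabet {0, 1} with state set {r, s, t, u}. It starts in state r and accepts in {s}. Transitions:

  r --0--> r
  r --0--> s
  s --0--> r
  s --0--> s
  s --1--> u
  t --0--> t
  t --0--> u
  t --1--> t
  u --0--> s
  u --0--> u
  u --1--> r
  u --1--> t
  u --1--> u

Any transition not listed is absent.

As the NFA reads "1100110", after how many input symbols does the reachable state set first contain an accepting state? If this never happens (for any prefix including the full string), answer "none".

none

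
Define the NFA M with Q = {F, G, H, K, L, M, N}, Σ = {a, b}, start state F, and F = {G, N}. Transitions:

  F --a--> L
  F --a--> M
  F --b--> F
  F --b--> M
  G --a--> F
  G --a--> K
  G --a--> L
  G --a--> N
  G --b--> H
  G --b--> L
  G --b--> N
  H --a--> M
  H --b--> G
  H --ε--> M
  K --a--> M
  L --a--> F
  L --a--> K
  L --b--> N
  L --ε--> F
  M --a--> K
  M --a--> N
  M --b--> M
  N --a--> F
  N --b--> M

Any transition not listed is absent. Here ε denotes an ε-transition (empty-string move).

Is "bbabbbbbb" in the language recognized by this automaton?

Start in {F}.
Read 'b': F→{F, M}; now {F, M}.
Read 'b': F→{F, M}, M→{M}; now {F, M}.
Read 'a': F→{L, M}, M→{K, N}; union {K, L, M, N}; ε-closure = {F, K, L, M, N}.
Read 'b': F→{F, M}, K→∅, L→{N}, M→{M}, N→{M}; now {F, M, N}.
Read 'b': F→{F, M}, M→{M}, N→{M}; now {F, M}.
Read 'b': F→{F, M}, M→{M}; now {F, M}.
Read 'b': F→{F, M}, M→{M}; now {F, M}.
Read 'b': F→{F, M}, M→{M}; now {F, M}.
Read 'b': F→{F, M}, M→{M}; now {F, M}.
The final set {F, M} contains no accepting state.

No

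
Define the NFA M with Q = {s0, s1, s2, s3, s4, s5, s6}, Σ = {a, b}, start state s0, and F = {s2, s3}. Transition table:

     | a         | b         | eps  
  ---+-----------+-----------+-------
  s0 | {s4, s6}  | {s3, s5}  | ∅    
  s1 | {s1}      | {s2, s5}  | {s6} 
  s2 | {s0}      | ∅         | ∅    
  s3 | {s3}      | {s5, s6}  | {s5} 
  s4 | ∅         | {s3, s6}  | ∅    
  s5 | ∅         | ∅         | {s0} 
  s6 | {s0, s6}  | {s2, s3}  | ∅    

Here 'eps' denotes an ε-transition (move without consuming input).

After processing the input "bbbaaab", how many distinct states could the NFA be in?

5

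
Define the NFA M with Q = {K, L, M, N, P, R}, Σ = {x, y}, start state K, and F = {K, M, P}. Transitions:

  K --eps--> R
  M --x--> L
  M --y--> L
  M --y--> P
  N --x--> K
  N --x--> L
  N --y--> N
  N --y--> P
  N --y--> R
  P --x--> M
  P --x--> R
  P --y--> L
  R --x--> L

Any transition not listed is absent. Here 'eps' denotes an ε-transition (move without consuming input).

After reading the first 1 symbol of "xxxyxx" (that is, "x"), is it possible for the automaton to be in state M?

No

Start: ε-closure({K}) = {K, R}.
Read 'x': {K, R} → {L}.
State M is not in {L}.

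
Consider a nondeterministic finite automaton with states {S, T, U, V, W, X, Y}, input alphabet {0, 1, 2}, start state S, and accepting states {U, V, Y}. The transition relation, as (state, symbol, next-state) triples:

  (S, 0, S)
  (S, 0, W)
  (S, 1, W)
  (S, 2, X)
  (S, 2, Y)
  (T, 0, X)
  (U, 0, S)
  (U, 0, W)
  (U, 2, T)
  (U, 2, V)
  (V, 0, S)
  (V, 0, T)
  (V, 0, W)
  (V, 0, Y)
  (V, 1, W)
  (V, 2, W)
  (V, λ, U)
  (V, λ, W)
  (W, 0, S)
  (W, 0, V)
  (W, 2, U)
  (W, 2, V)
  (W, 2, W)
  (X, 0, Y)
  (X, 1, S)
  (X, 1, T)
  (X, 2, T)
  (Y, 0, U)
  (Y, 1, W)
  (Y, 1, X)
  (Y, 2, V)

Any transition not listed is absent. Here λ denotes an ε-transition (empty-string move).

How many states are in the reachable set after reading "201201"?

4

Start in {S}.
Read '2': {S} → {X, Y}.
Read '0': {X, Y} → {U, Y}.
Read '1': {U, Y} → {W, X}.
Read '2': {W, X} → {T, U, V, W}.
Read '0': {T, U, V, W} → {S, T, U, V, W, X, Y}.
Read '1': {S, T, U, V, W, X, Y} → {S, T, W, X}.
That set has 4 states.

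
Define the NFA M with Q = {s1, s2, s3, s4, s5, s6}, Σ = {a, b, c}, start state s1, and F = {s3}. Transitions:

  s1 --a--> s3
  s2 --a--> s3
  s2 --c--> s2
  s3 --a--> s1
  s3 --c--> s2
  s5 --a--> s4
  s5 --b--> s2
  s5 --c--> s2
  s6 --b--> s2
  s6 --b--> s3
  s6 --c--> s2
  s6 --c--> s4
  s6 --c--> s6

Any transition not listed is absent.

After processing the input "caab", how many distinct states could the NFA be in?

Start in {s1}.
Read 'c': s1→∅; now ∅.
The set is empty and remains empty for the remaining 3 symbols.
That set has 0 states.

0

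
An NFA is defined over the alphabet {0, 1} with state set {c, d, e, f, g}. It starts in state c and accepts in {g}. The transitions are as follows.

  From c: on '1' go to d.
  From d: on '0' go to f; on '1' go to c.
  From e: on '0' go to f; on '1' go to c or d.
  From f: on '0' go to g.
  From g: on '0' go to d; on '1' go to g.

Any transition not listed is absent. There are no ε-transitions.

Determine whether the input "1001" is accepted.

Yes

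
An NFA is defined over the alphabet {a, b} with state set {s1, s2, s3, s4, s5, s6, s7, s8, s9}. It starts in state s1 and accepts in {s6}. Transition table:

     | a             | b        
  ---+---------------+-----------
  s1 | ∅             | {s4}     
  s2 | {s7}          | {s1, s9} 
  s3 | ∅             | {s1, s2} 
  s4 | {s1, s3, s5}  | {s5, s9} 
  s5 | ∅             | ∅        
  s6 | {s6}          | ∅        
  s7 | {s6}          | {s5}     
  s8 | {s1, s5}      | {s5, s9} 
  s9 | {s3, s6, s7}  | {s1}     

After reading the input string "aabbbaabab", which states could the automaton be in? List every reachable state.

Start in {s1}.
Read 'a': {s1} → ∅.
The set is empty and remains empty for the remaining 9 symbols.

∅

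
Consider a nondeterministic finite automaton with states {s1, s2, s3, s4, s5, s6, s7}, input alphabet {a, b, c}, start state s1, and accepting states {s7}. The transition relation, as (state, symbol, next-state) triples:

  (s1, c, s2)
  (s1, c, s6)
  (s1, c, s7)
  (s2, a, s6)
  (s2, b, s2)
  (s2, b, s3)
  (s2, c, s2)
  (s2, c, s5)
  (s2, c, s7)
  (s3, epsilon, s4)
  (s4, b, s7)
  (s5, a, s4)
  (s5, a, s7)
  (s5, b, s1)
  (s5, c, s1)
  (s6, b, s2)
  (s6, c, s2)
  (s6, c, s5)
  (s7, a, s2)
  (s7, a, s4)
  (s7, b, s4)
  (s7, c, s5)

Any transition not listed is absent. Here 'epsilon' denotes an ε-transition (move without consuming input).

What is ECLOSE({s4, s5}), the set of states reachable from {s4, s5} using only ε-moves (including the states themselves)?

{s4, s5}

Begin with {s4, s5}.
No ε-moves leave this set, so the closure equals the set itself.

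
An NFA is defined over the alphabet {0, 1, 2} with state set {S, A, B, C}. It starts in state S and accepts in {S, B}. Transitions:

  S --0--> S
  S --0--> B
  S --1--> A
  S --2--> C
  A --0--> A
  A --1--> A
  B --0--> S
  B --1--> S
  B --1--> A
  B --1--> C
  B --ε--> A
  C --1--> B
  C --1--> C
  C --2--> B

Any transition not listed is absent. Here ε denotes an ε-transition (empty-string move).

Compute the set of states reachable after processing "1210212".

Start in {S}.
Read '1': S→{A}; now {A}.
Read '2': A→∅; now ∅.
The set is empty and remains empty for the remaining 5 symbols.

∅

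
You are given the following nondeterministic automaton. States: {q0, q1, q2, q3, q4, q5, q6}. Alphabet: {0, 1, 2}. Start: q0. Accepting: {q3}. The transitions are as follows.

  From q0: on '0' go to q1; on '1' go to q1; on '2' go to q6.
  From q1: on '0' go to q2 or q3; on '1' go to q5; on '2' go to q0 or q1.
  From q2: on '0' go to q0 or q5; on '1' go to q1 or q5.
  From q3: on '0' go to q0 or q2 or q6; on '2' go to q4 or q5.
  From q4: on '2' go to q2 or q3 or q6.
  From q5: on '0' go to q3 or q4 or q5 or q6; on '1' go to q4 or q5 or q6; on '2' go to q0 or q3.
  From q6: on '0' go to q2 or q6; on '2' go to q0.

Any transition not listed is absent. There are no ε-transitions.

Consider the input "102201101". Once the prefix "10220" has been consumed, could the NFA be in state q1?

Yes

Start in {q0}.
Read '1': {q0} → {q1}.
Read '0': {q1} → {q2, q3}.
Read '2': {q2, q3} → {q4, q5}.
Read '2': {q4, q5} → {q0, q2, q3, q6}.
Read '0': {q0, q2, q3, q6} → {q0, q1, q2, q5, q6}.
State q1 is in {q0, q1, q2, q5, q6}.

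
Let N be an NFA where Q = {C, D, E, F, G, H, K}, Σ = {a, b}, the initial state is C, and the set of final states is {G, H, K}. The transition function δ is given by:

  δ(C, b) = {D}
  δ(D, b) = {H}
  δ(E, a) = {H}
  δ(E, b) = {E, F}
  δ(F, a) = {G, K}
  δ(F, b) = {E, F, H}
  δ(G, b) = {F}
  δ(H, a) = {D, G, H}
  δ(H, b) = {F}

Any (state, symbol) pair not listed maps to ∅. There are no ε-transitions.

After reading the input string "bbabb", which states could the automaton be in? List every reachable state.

{E, F, H}

Start in {C}.
Read 'b': C→{D}; now {D}.
Read 'b': D→{H}; now {H}.
Read 'a': H→{D, G, H}; now {D, G, H}.
Read 'b': D→{H}, G→{F}, H→{F}; now {F, H}.
Read 'b': F→{E, F, H}, H→{F}; now {E, F, H}.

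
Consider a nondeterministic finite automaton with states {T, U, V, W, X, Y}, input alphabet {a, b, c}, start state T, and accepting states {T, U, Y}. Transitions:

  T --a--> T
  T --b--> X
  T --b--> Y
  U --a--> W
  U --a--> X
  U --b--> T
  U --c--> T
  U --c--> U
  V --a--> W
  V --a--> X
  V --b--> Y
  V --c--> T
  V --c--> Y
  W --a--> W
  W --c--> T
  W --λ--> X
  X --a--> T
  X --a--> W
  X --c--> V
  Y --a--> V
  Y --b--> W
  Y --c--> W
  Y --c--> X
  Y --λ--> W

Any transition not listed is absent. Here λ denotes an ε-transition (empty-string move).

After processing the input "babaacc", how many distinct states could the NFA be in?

4

Start in {T}.
Read 'b': {T} → {W, X, Y}.
Read 'a': {W, X, Y} → {T, V, W, X}.
Read 'b': {T, V, W, X} → {W, X, Y}.
Read 'a': {W, X, Y} → {T, V, W, X}.
Read 'a': {T, V, W, X} → {T, W, X}.
Read 'c': {T, W, X} → {T, V}.
Read 'c': {T, V} → {T, W, X, Y}.
That set has 4 states.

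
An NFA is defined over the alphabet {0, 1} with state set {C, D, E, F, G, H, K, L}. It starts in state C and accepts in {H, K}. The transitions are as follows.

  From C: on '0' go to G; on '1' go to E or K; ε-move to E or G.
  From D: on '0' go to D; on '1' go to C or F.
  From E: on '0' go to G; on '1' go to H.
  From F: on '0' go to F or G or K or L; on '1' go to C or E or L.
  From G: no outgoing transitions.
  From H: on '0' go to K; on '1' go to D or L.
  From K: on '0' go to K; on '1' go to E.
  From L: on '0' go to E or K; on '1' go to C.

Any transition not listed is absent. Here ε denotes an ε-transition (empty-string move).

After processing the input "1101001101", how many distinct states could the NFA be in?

5

Start: ε-closure({C}) = {C, E, G}.
Read '1': C→{E, K}, E→{H}, G→∅; now {E, H, K}.
Read '1': E→{H}, H→{D, L}, K→{E}; now {D, E, H, L}.
Read '0': D→{D}, E→{G}, H→{K}, L→{E, K}; now {D, E, G, K}.
Read '1': D→{C, F}, E→{H}, G→∅, K→{E}; union {C, E, F, H}; ε-closure = {C, E, F, G, H}.
Read '0': C→{G}, E→{G}, F→{F, G, K, L}, G→∅, H→{K}; now {F, G, K, L}.
Read '0': F→{F, G, K, L}, G→∅, K→{K}, L→{E, K}; now {E, F, G, K, L}.
Read '1': E→{H}, F→{C, E, L}, G→∅, K→{E}, L→{C}; union {C, E, H, L}; ε-closure = {C, E, G, H, L}.
Read '1': C→{E, K}, E→{H}, G→∅, H→{D, L}, L→{C}; union {C, D, E, H, K, L}; ε-closure = {C, D, E, G, H, K, L}.
Read '0': C→{G}, D→{D}, E→{G}, G→∅, H→{K}, K→{K}, L→{E, K}; now {D, E, G, K}.
Read '1': D→{C, F}, E→{H}, G→∅, K→{E}; union {C, E, F, H}; ε-closure = {C, E, F, G, H}.
That set has 5 states.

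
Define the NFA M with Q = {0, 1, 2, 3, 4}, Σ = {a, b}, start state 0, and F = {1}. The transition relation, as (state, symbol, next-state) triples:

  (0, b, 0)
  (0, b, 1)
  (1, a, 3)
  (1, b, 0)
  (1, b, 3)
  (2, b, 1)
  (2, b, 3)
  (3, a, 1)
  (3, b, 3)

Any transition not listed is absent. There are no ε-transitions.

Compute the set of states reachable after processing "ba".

Start in {0}.
Read 'b': {0} → {0, 1}.
Read 'a': {0, 1} → {3}.

{3}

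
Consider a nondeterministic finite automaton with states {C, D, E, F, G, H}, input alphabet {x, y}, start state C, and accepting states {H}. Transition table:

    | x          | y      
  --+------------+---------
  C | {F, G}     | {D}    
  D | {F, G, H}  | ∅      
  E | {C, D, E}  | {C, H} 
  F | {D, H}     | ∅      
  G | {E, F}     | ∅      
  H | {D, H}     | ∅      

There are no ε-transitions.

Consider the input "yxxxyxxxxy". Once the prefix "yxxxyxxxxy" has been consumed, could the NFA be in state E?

No

Start in {C}.
Read 'y': C→{D}; now {D}.
Read 'x': D→{F, G, H}; now {F, G, H}.
Read 'x': F→{D, H}, G→{E, F}, H→{D, H}; now {D, E, F, H}.
Read 'x': D→{F, G, H}, E→{C, D, E}, F→{D, H}, H→{D, H}; now {C, D, E, F, G, H}.
Read 'y': C→{D}, D→∅, E→{C, H}, F→∅, G→∅, H→∅; now {C, D, H}.
Read 'x': C→{F, G}, D→{F, G, H}, H→{D, H}; now {D, F, G, H}.
Read 'x': D→{F, G, H}, F→{D, H}, G→{E, F}, H→{D, H}; now {D, E, F, G, H}.
Read 'x': D→{F, G, H}, E→{C, D, E}, F→{D, H}, G→{E, F}, H→{D, H}; now {C, D, E, F, G, H}.
Read 'x': C→{F, G}, D→{F, G, H}, E→{C, D, E}, F→{D, H}, G→{E, F}, H→{D, H}; now {C, D, E, F, G, H}.
Read 'y': C→{D}, D→∅, E→{C, H}, F→∅, G→∅, H→∅; now {C, D, H}.
State E is not in {C, D, H}.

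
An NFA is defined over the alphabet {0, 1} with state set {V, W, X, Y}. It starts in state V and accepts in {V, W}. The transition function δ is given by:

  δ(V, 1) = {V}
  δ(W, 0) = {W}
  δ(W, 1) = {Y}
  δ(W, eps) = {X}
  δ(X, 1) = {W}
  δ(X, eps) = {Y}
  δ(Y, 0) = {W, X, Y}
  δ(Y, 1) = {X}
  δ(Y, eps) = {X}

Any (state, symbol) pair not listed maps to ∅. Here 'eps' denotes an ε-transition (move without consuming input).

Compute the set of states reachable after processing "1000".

∅

Start in {V}.
Read '1': V→{V}; now {V}.
Read '0': V→∅; now ∅.
The set is empty and remains empty for the remaining 2 symbols.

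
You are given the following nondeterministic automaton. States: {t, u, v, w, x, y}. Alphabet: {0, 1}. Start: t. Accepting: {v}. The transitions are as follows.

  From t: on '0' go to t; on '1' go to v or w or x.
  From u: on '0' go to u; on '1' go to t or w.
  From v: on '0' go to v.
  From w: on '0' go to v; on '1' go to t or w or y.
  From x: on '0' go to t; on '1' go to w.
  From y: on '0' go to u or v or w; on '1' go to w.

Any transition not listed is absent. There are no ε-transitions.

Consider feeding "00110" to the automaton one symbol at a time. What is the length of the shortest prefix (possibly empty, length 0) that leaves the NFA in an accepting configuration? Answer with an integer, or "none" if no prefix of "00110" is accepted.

Start in {t}.
Read '0': t→{t}; now {t}.
Read '0': t→{t}; now {t}.
Read '1': t→{v, w, x}; now {v, w, x}.
None of the earlier sets intersect F, but {v, w, x} does.

3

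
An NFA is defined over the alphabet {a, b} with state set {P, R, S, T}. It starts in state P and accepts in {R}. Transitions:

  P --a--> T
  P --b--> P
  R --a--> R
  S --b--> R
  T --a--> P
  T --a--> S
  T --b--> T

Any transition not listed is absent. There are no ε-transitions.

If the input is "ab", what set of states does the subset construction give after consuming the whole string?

Start in {P}.
Read 'a': {P} → {T}.
Read 'b': {T} → {T}.

{T}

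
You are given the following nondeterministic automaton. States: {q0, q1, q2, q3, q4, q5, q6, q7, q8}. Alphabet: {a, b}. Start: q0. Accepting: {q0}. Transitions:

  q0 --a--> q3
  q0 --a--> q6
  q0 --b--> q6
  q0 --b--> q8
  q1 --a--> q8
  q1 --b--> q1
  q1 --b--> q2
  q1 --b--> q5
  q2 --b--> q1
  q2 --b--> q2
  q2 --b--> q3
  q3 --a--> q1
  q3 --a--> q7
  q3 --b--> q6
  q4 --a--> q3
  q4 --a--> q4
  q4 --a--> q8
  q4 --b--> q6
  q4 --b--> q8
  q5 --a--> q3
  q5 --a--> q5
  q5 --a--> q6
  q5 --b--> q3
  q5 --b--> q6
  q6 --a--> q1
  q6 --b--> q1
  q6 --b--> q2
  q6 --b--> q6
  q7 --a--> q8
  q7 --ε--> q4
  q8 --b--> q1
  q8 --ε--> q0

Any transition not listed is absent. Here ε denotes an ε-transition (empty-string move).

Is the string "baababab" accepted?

Yes

Start in {q0}.
Read 'b': q0→{q6, q8}; union {q6, q8}; ε-closure = {q0, q6, q8}.
Read 'a': q0→{q3, q6}, q6→{q1}, q8→∅; now {q1, q3, q6}.
Read 'a': q1→{q8}, q3→{q1, q7}, q6→{q1}; union {q1, q7, q8}; ε-closure = {q0, q1, q4, q7, q8}.
Read 'b': q0→{q6, q8}, q1→{q1, q2, q5}, q4→{q6, q8}, q7→∅, q8→{q1}; union {q1, q2, q5, q6, q8}; ε-closure = {q0, q1, q2, q5, q6, q8}.
Read 'a': q0→{q3, q6}, q1→{q8}, q2→∅, q5→{q3, q5, q6}, q6→{q1}, q8→∅; union {q1, q3, q5, q6, q8}; ε-closure = {q0, q1, q3, q5, q6, q8}.
Read 'b': q0→{q6, q8}, q1→{q1, q2, q5}, q3→{q6}, q5→{q3, q6}, q6→{q1, q2, q6}, q8→{q1}; union {q1, q2, q3, q5, q6, q8}; ε-closure = {q0, q1, q2, q3, q5, q6, q8}.
Read 'a': q0→{q3, q6}, q1→{q8}, q2→∅, q3→{q1, q7}, q5→{q3, q5, q6}, q6→{q1}, q8→∅; union {q1, q3, q5, q6, q7, q8}; ε-closure = {q0, q1, q3, q4, q5, q6, q7, q8}.
Read 'b': q0→{q6, q8}, q1→{q1, q2, q5}, q3→{q6}, q4→{q6, q8}, q5→{q3, q6}, q6→{q1, q2, q6}, q7→∅, q8→{q1}; union {q1, q2, q3, q5, q6, q8}; ε-closure = {q0, q1, q2, q3, q5, q6, q8}.
The final set {q0, q1, q2, q3, q5, q6, q8} contains the accepting state q0.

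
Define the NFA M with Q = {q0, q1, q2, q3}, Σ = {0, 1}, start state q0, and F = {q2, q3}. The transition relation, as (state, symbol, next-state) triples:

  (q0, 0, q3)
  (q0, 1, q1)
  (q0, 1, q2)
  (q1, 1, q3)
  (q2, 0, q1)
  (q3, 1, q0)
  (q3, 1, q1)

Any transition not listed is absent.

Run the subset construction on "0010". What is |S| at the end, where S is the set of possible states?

0

Start in {q0}.
Read '0': {q0} → {q3}.
Read '0': {q3} → ∅.
The set is empty and remains empty for the remaining 2 symbols.
That set has 0 states.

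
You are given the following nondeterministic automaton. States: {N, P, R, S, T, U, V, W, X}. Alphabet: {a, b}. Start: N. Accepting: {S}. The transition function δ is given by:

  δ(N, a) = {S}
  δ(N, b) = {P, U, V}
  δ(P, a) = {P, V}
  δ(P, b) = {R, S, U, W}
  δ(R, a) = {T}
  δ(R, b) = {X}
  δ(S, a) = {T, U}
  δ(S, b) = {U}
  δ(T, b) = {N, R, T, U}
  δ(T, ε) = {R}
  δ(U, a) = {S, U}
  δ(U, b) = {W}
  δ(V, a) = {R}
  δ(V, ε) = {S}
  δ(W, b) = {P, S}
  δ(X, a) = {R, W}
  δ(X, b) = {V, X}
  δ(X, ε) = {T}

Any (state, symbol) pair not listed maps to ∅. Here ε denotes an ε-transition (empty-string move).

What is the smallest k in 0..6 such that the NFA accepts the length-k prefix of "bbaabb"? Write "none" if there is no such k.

1

Start in {N}.
Read 'b': {N} → {P, S, U, V}.
None of the earlier sets intersect F, but {P, S, U, V} does.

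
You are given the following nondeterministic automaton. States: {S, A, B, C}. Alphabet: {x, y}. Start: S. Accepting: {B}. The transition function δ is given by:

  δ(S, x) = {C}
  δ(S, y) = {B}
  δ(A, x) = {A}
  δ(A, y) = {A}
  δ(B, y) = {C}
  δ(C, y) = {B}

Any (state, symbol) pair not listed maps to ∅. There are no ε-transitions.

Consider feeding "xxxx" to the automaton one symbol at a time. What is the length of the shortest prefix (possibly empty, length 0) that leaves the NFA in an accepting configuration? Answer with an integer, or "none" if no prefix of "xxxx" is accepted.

Start in {S}.
Read 'x': S→{C}; now {C}.
Read 'x': C→∅; now ∅.
The set is empty and remains empty for the remaining 2 symbols.
No reachable set along the way intersects F.

none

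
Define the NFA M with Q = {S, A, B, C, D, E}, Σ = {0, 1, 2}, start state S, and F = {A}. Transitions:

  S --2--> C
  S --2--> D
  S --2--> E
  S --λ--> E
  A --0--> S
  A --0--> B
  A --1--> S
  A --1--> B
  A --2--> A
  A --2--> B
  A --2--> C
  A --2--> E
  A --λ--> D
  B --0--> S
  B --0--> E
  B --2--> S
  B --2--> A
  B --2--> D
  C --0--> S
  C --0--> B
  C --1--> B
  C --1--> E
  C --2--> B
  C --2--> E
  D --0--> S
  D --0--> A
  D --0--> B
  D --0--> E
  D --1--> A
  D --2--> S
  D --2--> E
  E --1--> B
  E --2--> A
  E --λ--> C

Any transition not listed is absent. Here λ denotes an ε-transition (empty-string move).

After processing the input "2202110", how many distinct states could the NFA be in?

6

Start: ε-closure({S}) = {S, C, E}.
Read '2': S→{C, D, E}, C→{B, E}, E→{A}; now {A, B, C, D, E}.
Read '2': A→{A, B, C, E}, B→{S, A, D}, C→{B, E}, D→{S, E}, E→{A}; now {S, A, B, C, D, E}.
Read '0': S→∅, A→{S, B}, B→{S, E}, C→{S, B}, D→{S, A, B, E}, E→∅; union {S, A, B, E}; ε-closure = {S, A, B, C, D, E}.
Read '2': S→{C, D, E}, A→{A, B, C, E}, B→{S, A, D}, C→{B, E}, D→{S, E}, E→{A}; now {S, A, B, C, D, E}.
Read '1': S→∅, A→{S, B}, B→∅, C→{B, E}, D→{A}, E→{B}; union {S, A, B, E}; ε-closure = {S, A, B, C, D, E}.
Read '1': S→∅, A→{S, B}, B→∅, C→{B, E}, D→{A}, E→{B}; union {S, A, B, E}; ε-closure = {S, A, B, C, D, E}.
Read '0': S→∅, A→{S, B}, B→{S, E}, C→{S, B}, D→{S, A, B, E}, E→∅; union {S, A, B, E}; ε-closure = {S, A, B, C, D, E}.
That set has 6 states.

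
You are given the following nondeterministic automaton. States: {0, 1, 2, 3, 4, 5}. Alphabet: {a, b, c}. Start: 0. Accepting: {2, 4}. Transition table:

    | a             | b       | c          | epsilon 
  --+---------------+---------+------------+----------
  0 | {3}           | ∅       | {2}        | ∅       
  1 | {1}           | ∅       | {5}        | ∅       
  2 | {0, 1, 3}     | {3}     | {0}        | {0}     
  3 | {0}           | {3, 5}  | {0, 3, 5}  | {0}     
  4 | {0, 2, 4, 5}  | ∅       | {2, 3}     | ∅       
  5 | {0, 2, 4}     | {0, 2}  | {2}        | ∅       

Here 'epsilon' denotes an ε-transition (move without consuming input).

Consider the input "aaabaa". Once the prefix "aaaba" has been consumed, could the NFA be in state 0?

Start in {0}.
Read 'a': 0→{3}; union {3}; ε-closure = {0, 3}.
Read 'a': 0→{3}, 3→{0}; now {0, 3}.
Read 'a': 0→{3}, 3→{0}; now {0, 3}.
Read 'b': 0→∅, 3→{3, 5}; union {3, 5}; ε-closure = {0, 3, 5}.
Read 'a': 0→{3}, 3→{0}, 5→{0, 2, 4}; now {0, 2, 3, 4}.
State 0 is in {0, 2, 3, 4}.

Yes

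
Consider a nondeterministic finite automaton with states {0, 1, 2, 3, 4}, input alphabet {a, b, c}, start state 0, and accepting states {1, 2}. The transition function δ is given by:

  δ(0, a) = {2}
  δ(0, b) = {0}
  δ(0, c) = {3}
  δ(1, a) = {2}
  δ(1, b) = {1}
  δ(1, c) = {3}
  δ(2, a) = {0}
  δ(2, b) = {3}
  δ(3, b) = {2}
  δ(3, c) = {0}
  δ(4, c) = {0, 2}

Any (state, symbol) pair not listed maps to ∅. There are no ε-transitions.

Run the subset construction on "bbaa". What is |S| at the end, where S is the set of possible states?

Start in {0}.
Read 'b': {0} → {0}.
Read 'b': {0} → {0}.
Read 'a': {0} → {2}.
Read 'a': {2} → {0}.
That set has 1 state.

1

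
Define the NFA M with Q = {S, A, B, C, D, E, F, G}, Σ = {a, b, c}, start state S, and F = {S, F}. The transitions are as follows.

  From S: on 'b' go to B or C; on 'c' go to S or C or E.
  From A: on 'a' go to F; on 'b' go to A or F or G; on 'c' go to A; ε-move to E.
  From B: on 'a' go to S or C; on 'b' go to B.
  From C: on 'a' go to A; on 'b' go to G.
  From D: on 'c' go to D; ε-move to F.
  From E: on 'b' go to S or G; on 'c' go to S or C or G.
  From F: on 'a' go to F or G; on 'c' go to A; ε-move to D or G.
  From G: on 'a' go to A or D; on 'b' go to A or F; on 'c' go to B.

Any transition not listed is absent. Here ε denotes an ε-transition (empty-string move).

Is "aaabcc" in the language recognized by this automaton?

No

Start in {S}.
Read 'a': S→∅; now ∅.
The set is empty and remains empty for the remaining 5 symbols.
The final set ∅ contains no accepting state.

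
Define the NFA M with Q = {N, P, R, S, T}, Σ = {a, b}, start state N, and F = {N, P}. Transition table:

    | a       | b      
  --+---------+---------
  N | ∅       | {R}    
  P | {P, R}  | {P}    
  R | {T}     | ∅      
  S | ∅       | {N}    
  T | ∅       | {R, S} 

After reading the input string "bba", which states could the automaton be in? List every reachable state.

∅

Start in {N}.
Read 'b': N→{R}; now {R}.
Read 'b': R→∅; now ∅.
The set is empty and remains empty for the remaining 1 symbol.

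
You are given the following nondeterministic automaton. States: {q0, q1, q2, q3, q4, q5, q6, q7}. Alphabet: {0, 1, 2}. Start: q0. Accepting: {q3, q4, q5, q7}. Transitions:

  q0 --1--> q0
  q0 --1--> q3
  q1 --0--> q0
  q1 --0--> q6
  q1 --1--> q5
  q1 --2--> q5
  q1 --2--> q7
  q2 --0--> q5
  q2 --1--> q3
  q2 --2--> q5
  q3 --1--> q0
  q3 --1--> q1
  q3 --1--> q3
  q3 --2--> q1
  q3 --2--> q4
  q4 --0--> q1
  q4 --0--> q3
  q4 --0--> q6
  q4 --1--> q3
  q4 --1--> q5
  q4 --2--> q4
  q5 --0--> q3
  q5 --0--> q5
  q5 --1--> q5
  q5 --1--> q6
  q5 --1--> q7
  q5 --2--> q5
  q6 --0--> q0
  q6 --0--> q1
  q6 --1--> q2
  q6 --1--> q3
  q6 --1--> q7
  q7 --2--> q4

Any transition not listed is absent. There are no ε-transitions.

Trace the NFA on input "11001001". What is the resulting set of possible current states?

{q0, q1, q3, q5, q6, q7}

Start in {q0}.
Read '1': {q0} → {q0, q3}.
Read '1': {q0, q3} → {q0, q1, q3}.
Read '0': {q0, q1, q3} → {q0, q6}.
Read '0': {q0, q6} → {q0, q1}.
Read '1': {q0, q1} → {q0, q3, q5}.
Read '0': {q0, q3, q5} → {q3, q5}.
Read '0': {q3, q5} → {q3, q5}.
Read '1': {q3, q5} → {q0, q1, q3, q5, q6, q7}.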